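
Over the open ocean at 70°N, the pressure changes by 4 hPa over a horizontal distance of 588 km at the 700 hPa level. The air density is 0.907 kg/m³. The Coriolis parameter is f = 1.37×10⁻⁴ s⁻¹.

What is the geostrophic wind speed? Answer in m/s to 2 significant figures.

Pressure gradient: |∂P/∂n| = 400 Pa / 588000 m = 6.80×10⁻⁴ Pa/m
Geostrophic balance (pressure-gradient force = Coriolis force):
V_g = (1/(fρ)) |∂P/∂n| = 6.80×10⁻⁴ / (1.37×10⁻⁴ × 0.907) = 5.47 m/s

5.5 m/s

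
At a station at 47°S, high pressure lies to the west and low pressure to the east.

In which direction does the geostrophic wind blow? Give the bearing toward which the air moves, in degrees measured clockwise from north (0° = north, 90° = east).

The pressure-gradient force points toward the east (bearing 090°).
Geostrophic balance: in the Southern Hemisphere the Coriolis force deflects motion to the left, so the geostrophic wind blows 90° to the left of the pressure-gradient force (low pressure on the right).
Rotating 090° by 90° counterclockwise gives 000° — the wind blows toward the north.

000°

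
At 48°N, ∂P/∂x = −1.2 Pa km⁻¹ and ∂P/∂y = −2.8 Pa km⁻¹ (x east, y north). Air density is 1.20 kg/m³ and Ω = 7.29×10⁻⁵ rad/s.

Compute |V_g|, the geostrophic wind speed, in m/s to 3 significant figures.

Coriolis parameter at 48°N:
f = 2Ω sin φ = 2 × 7.29×10⁻⁵ × sin 48° = 1.08×10⁻⁴ s⁻¹
Component geostrophic relations (x east, y north):
u_g = −(1/(fρ)) ∂P/∂y,  v_g = (1/(fρ)) ∂P/∂x
u_g = −(−2.8×10⁻³)/(1.08×10⁻⁴ × 1.20) = 21.5 m/s;  v_g = (−1.2×10⁻³)/(1.08×10⁻⁴ × 1.20) = −9.23 m/s
|V_g| = √(u_g² + v_g²) = 23.4 m/s

23.4 m/s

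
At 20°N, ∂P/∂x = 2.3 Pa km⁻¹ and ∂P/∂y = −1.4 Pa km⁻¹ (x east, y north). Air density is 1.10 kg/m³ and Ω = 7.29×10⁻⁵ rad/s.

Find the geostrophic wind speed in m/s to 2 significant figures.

Coriolis parameter at 20°N:
f = 2Ω sin φ = 2 × 7.29×10⁻⁵ × sin 20° = 4.99×10⁻⁵ s⁻¹
Component geostrophic relations (x east, y north):
u_g = −(1/(fρ)) ∂P/∂y,  v_g = (1/(fρ)) ∂P/∂x
u_g = −(−1.4×10⁻³)/(4.99×10⁻⁵ × 1.10) = 25.5 m/s;  v_g = (2.3×10⁻³)/(4.99×10⁻⁵ × 1.10) = 41.9 m/s
|V_g| = √(u_g² + v_g²) = 49.1 m/s

49 m/s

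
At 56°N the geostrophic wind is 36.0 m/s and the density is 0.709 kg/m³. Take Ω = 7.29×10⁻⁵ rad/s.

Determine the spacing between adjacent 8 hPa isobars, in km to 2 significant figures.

260 km

Coriolis parameter at 56°N:
f = 2Ω sin φ = 2 × 7.29×10⁻⁵ × sin 56° = 1.21×10⁻⁴ s⁻¹
Geostrophic balance rearranged: |∂P/∂n| = f ρ V_g
|∂P/∂n| = 1.21×10⁻⁴ × 0.709 × 36.0 = 3.09×10⁻³ Pa/m
Isobar spacing: Δn = ΔP/|∂P/∂n| = 800 Pa / 3.09×10⁻³ Pa/m = 259304 m ≈ 260 km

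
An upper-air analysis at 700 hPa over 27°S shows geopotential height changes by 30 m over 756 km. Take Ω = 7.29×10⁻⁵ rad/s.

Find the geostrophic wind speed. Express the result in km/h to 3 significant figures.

21.2 km/h

Coriolis parameter at 27°S:
f = 2Ω sin φ = 2 × 7.29×10⁻⁵ × sin 27° = 6.62×10⁻⁵ s⁻¹
Height gradient: |∂Z/∂n| = 30 m / 756000 m = 3.97×10⁻⁵
On a pressure surface, geostrophic balance gives V_g = (g/f)|∂Z/∂n|:
V_g = 9.81 × 3.97×10⁻⁵ / 6.62×10⁻⁵ = 5.88 m/s
Converting: 5.88 m/s × 3.6 = 21.2 km/h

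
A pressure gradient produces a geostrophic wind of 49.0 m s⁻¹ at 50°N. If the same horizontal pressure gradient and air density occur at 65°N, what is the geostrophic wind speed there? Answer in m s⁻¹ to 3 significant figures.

With the same pressure gradient and density, V_g ∝ 1/f ∝ 1/sin φ.
V₂ = V₁ · sin φ₁ / sin φ₂ = 49.0 × sin 50° / sin 65°
V₂ = 49.0 × 0.7660/0.9063 = 41.4 m s⁻¹

41.4 m s⁻¹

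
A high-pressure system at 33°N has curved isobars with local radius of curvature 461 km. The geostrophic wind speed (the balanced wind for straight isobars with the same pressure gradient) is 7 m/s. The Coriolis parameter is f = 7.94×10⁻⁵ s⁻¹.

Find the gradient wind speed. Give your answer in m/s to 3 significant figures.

9.43 m/s

Around a high, pressure-gradient force acts outward with centrifugal, so Coriolis balances both:
fV = (1/ρ)|∂P/∂n| + V²/R  →  V² − fR·V + fR·V_g = 0
With fR = 7.94×10⁻⁵ × 461×10³ m = 36.6 m/s:
V = [fR − √((fR)² − 4 fR V_g)]/2 = [36.6 − √(36.6² − 4×36.6×7)]/2 = 9.43 m/s
Supergeostrophic (V > V_g = 7 m/s), as expected around a high.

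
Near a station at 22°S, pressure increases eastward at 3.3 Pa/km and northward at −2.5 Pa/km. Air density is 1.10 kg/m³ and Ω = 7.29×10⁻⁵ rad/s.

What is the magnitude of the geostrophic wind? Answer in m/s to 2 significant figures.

Coriolis parameter at 22°S:
f = 2Ω sin φ = 2 × 7.29×10⁻⁵ × sin 22° = 5.46×10⁻⁵ s⁻¹
In the Southern Hemisphere f is negative: f = −5.46×10⁻⁵ s⁻¹.
Component geostrophic relations (x east, y north):
u_g = −(1/(fρ)) ∂P/∂y,  v_g = (1/(fρ)) ∂P/∂x
u_g = −(−2.5×10⁻³)/(−5.46×10⁻⁵ × 1.10) = −41.6 m/s;  v_g = (3.3×10⁻³)/(−5.46×10⁻⁵ × 1.10) = −54.9 m/s
|V_g| = √(u_g² + v_g²) = 68.9 m/s

69 m/s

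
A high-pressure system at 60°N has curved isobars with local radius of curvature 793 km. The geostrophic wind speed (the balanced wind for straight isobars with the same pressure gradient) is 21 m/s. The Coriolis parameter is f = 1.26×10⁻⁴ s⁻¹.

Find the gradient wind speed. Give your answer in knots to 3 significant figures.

58.4 knots

Around a high, pressure-gradient force acts outward with centrifugal, so Coriolis balances both:
fV = (1/ρ)|∂P/∂n| + V²/R  →  V² − fR·V + fR·V_g = 0
With fR = 1.26×10⁻⁴ × 793×10³ m = 99.9 m/s:
V = [fR − √((fR)² − 4 fR V_g)]/2 = [99.9 − √(99.9² − 4×99.9×21)]/2 = 30 m/s
Supergeostrophic (V > V_g = 21 m/s), as expected around a high.
Converting: 30 m/s × 1.944 = 58.4 knots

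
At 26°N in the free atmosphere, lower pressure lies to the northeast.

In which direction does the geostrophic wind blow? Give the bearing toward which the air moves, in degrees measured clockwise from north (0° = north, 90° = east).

The pressure-gradient force points toward the northeast (bearing 045°).
Geostrophic balance: in the Northern Hemisphere the Coriolis force deflects motion to the right, so the geostrophic wind blows 90° to the right of the pressure-gradient force (low pressure on the left).
Rotating 045° by 90° clockwise gives 135° — the wind blows toward the southeast.

135°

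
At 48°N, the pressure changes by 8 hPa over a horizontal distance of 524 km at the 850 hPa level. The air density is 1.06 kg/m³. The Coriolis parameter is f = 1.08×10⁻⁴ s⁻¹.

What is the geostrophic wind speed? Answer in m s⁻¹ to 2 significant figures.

13 m s⁻¹

Pressure gradient: |∂P/∂n| = 800 Pa / 524000 m = 1.53×10⁻³ Pa/m
Geostrophic balance (pressure-gradient force = Coriolis force):
V_g = (1/(fρ)) |∂P/∂n| = 1.53×10⁻³ / (1.08×10⁻⁴ × 1.06) = 13.3 m/s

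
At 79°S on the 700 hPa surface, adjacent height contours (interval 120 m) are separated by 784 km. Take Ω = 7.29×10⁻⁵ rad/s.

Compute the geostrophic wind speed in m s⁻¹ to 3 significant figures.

10.5 m s⁻¹

Coriolis parameter at 79°S:
f = 2Ω sin φ = 2 × 7.29×10⁻⁵ × sin 79° = 1.43×10⁻⁴ s⁻¹
Height gradient: |∂Z/∂n| = 120 m / 784000 m = 1.53×10⁻⁴
On a pressure surface, geostrophic balance gives V_g = (g/f)|∂Z/∂n|:
V_g = 9.81 × 1.53×10⁻⁴ / 1.43×10⁻⁴ = 10.5 m/s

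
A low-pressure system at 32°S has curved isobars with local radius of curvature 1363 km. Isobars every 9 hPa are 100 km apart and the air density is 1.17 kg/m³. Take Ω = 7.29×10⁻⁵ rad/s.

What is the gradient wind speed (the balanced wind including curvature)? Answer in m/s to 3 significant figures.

62.5 m/s

Coriolis parameter at 32°S:
f = 2Ω sin φ = 2 × 7.29×10⁻⁵ × sin 32° = 7.73×10⁻⁵ s⁻¹
Pressure gradient: |∂P/∂n| = 900 Pa / 100000 m = 9.00×10⁻³ Pa/m
Geostrophic speed: V_g = |∂P/∂n|/(fρ) = 9.00×10⁻³/(7.73×10⁻⁵ × 1.17) = 99.6 m/s
Around a low, centrifugal force acts outward with Coriolis, so pressure-gradient force balances both:
(1/ρ)|∂P/∂n| = fV + V²/R  →  V² + fR·V − fR·V_g = 0
With fR = 7.73×10⁻⁵ × 1363×10³ m = 105 m/s:
V = [−fR + √((fR)² + 4 fR V_g)]/2 = [−105 + √(105² + 4×105×99.6)]/2 = 62.5 m/s
Subgeostrophic (V < V_g = 99.6 m/s), as expected around a low.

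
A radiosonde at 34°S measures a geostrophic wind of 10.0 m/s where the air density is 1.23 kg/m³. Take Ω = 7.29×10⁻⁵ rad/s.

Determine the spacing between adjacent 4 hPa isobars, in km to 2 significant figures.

400 km

Coriolis parameter at 34°S:
f = 2Ω sin φ = 2 × 7.29×10⁻⁵ × sin 34° = 8.15×10⁻⁵ s⁻¹
Geostrophic balance rearranged: |∂P/∂n| = f ρ V_g
|∂P/∂n| = 8.15×10⁻⁵ × 1.23 × 10.0 = 1.00×10⁻³ Pa/m
Isobar spacing: Δn = ΔP/|∂P/∂n| = 400 Pa / 1.00×10⁻³ Pa/m = 398874 m ≈ 400 km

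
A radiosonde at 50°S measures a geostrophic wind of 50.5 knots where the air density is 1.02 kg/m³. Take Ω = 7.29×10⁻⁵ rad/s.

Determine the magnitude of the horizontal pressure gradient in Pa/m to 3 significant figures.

Coriolis parameter at 50°S:
f = 2Ω sin φ = 2 × 7.29×10⁻⁵ × sin 50° = 1.12×10⁻⁴ s⁻¹
Wind speed in SI: 50.5 knots = 26.0 m/s
Geostrophic balance rearranged: |∂P/∂n| = f ρ V_g
|∂P/∂n| = 1.12×10⁻⁴ × 1.02 × 26.0 = 2.96×10⁻³ Pa/m

2.96×10⁻³ Pa/m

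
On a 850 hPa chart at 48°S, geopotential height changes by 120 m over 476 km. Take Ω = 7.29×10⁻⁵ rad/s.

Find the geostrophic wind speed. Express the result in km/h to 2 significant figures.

82 km/h

Coriolis parameter at 48°S:
f = 2Ω sin φ = 2 × 7.29×10⁻⁵ × sin 48° = 1.08×10⁻⁴ s⁻¹
Height gradient: |∂Z/∂n| = 120 m / 476000 m = 2.52×10⁻⁴
On a pressure surface, geostrophic balance gives V_g = (g/f)|∂Z/∂n|:
V_g = 9.81 × 2.52×10⁻⁴ / 1.08×10⁻⁴ = 22.8 m/s
Converting: 22.8 m/s × 3.6 = 82 km/h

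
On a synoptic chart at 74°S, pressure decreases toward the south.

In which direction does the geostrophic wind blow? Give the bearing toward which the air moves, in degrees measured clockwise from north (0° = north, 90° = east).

090°

The pressure-gradient force points toward the south (bearing 180°).
Geostrophic balance: in the Southern Hemisphere the Coriolis force deflects motion to the left, so the geostrophic wind blows 90° to the left of the pressure-gradient force (low pressure on the right).
Rotating 180° by 90° counterclockwise gives 090° — the wind blows toward the east.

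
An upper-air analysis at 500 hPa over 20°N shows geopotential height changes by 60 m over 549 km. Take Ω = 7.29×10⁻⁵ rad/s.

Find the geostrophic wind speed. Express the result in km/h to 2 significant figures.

77 km/h

Coriolis parameter at 20°N:
f = 2Ω sin φ = 2 × 7.29×10⁻⁵ × sin 20° = 4.99×10⁻⁵ s⁻¹
Height gradient: |∂Z/∂n| = 60 m / 549000 m = 1.09×10⁻⁴
On a pressure surface, geostrophic balance gives V_g = (g/f)|∂Z/∂n|:
V_g = 9.81 × 1.09×10⁻⁴ / 4.99×10⁻⁵ = 21.5 m/s
Converting: 21.5 m/s × 3.6 = 77 km/h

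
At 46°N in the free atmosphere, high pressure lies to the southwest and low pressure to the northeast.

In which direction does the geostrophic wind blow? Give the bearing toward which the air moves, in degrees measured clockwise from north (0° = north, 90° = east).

The pressure-gradient force points toward the northeast (bearing 045°).
Geostrophic balance: in the Northern Hemisphere the Coriolis force deflects motion to the right, so the geostrophic wind blows 90° to the right of the pressure-gradient force (low pressure on the left).
Rotating 045° by 90° clockwise gives 135° — the wind blows toward the southeast.

135°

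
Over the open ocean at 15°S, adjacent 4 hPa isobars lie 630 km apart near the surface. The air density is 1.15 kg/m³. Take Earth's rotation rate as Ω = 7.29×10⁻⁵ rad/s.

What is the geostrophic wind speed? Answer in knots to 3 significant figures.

Coriolis parameter at 15°S:
f = 2Ω sin φ = 2 × 7.29×10⁻⁵ × sin 15° = 3.77×10⁻⁵ s⁻¹
Pressure gradient: |∂P/∂n| = 400 Pa / 630000 m = 6.35×10⁻⁴ Pa/m
Geostrophic balance (pressure-gradient force = Coriolis force):
V_g = (1/(fρ)) |∂P/∂n| = 6.35×10⁻⁴ / (3.77×10⁻⁵ × 1.15) = 14.6 m/s
Converting: 14.6 m/s × 1.944 = 28.4 knots

28.4 knots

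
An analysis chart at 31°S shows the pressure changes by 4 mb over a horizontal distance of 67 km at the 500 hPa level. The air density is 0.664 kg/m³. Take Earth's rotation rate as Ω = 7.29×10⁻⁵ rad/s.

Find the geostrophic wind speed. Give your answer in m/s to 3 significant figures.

Coriolis parameter at 31°S:
f = 2Ω sin φ = 2 × 7.29×10⁻⁵ × sin 31° = 7.51×10⁻⁵ s⁻¹
Pressure gradient: |∂P/∂n| = 400 Pa / 67000 m = 5.97×10⁻³ Pa/m
Geostrophic balance (pressure-gradient force = Coriolis force):
V_g = (1/(fρ)) |∂P/∂n| = 5.97×10⁻³ / (7.51×10⁻⁵ × 0.664) = 120 m/s

120 m/s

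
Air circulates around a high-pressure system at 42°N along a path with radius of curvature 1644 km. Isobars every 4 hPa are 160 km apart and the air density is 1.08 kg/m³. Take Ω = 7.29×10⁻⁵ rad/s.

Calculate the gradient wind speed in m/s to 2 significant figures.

29 m/s

Coriolis parameter at 42°N:
f = 2Ω sin φ = 2 × 7.29×10⁻⁵ × sin 42° = 9.76×10⁻⁵ s⁻¹
Pressure gradient: |∂P/∂n| = 400 Pa / 160000 m = 2.50×10⁻³ Pa/m
Geostrophic speed: V_g = |∂P/∂n|/(fρ) = 2.50×10⁻³/(9.76×10⁻⁵ × 1.08) = 23.7 m/s
Around a high, pressure-gradient force acts outward with centrifugal, so Coriolis balances both:
fV = (1/ρ)|∂P/∂n| + V²/R  →  V² − fR·V + fR·V_g = 0
With fR = 9.76×10⁻⁵ × 1644×10³ m = 160 m/s:
V = [fR − √((fR)² − 4 fR V_g)]/2 = [160 − √(160² − 4×160×23.7)]/2 = 29 m/s
Supergeostrophic (V > V_g = 23.7 m/s), as expected around a high.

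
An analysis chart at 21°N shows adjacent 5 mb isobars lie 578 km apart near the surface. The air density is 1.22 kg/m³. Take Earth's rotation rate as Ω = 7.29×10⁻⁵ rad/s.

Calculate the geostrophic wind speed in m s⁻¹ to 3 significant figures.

13.6 m s⁻¹

Coriolis parameter at 21°N:
f = 2Ω sin φ = 2 × 7.29×10⁻⁵ × sin 21° = 5.23×10⁻⁵ s⁻¹
Pressure gradient: |∂P/∂n| = 500 Pa / 578000 m = 8.65×10⁻⁴ Pa/m
Geostrophic balance (pressure-gradient force = Coriolis force):
V_g = (1/(fρ)) |∂P/∂n| = 8.65×10⁻⁴ / (5.23×10⁻⁵ × 1.22) = 13.6 m/s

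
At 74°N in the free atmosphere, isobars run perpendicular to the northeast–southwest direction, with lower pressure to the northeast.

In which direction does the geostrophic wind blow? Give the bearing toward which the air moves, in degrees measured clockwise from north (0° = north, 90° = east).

135°

The pressure-gradient force points toward the northeast (bearing 045°).
Geostrophic balance: in the Northern Hemisphere the Coriolis force deflects motion to the right, so the geostrophic wind blows 90° to the right of the pressure-gradient force (low pressure on the left).
Rotating 045° by 90° clockwise gives 135° — the wind blows toward the southeast.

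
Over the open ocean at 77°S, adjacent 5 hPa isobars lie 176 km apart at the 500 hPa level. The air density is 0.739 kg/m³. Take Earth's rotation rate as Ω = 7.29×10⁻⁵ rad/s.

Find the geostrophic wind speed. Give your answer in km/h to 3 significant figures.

97.4 km/h

Coriolis parameter at 77°S:
f = 2Ω sin φ = 2 × 7.29×10⁻⁵ × sin 77° = 1.42×10⁻⁴ s⁻¹
Pressure gradient: |∂P/∂n| = 500 Pa / 176000 m = 2.84×10⁻³ Pa/m
Geostrophic balance (pressure-gradient force = Coriolis force):
V_g = (1/(fρ)) |∂P/∂n| = 2.84×10⁻³ / (1.42×10⁻⁴ × 0.739) = 27.1 m/s
Converting: 27.1 m/s × 3.6 = 97.4 km/h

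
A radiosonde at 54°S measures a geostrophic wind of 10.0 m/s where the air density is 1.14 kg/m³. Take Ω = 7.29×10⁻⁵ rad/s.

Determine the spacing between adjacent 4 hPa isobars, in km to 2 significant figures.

Coriolis parameter at 54°S:
f = 2Ω sin φ = 2 × 7.29×10⁻⁵ × sin 54° = 1.18×10⁻⁴ s⁻¹
Geostrophic balance rearranged: |∂P/∂n| = f ρ V_g
|∂P/∂n| = 1.18×10⁻⁴ × 1.14 × 10.0 = 1.34×10⁻³ Pa/m
Isobar spacing: Δn = ΔP/|∂P/∂n| = 400 Pa / 1.34×10⁻³ Pa/m = 297468 m ≈ 300 km

300 km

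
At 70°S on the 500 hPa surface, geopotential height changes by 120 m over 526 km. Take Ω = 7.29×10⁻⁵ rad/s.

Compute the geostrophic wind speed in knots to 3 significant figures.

Coriolis parameter at 70°S:
f = 2Ω sin φ = 2 × 7.29×10⁻⁵ × sin 70° = 1.37×10⁻⁴ s⁻¹
Height gradient: |∂Z/∂n| = 120 m / 526000 m = 2.28×10⁻⁴
On a pressure surface, geostrophic balance gives V_g = (g/f)|∂Z/∂n|:
V_g = 9.81 × 2.28×10⁻⁴ / 1.37×10⁻⁴ = 16.3 m/s
Converting: 16.3 m/s × 1.944 = 31.8 knots

31.8 knots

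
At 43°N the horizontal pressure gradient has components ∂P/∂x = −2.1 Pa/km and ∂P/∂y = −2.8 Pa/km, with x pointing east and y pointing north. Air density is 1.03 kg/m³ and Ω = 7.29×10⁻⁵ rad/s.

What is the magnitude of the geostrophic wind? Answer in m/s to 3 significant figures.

34.2 m/s

Coriolis parameter at 43°N:
f = 2Ω sin φ = 2 × 7.29×10⁻⁵ × sin 43° = 9.94×10⁻⁵ s⁻¹
Component geostrophic relations (x east, y north):
u_g = −(1/(fρ)) ∂P/∂y,  v_g = (1/(fρ)) ∂P/∂x
u_g = −(−2.8×10⁻³)/(9.94×10⁻⁵ × 1.03) = 27.3 m/s;  v_g = (−2.1×10⁻³)/(9.94×10⁻⁵ × 1.03) = −20.5 m/s
|V_g| = √(u_g² + v_g²) = 34.2 m/s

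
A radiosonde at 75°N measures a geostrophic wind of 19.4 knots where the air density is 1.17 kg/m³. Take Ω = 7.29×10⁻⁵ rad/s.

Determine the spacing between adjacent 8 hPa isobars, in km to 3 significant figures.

486 km

Coriolis parameter at 75°N:
f = 2Ω sin φ = 2 × 7.29×10⁻⁵ × sin 75° = 1.41×10⁻⁴ s⁻¹
Wind speed in SI: 19.4 knots = 9.98 m/s
Geostrophic balance rearranged: |∂P/∂n| = f ρ V_g
|∂P/∂n| = 1.41×10⁻⁴ × 1.17 × 9.98 = 1.64×10⁻³ Pa/m
Isobar spacing: Δn = ΔP/|∂P/∂n| = 800 Pa / 1.64×10⁻³ Pa/m = 486478 m ≈ 486 km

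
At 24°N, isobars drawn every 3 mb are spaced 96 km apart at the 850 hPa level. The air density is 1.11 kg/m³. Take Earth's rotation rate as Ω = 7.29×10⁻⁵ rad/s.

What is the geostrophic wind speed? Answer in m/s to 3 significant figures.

Coriolis parameter at 24°N:
f = 2Ω sin φ = 2 × 7.29×10⁻⁵ × sin 24° = 5.93×10⁻⁵ s⁻¹
Pressure gradient: |∂P/∂n| = 300 Pa / 96000 m = 3.12×10⁻³ Pa/m
Geostrophic balance (pressure-gradient force = Coriolis force):
V_g = (1/(fρ)) |∂P/∂n| = 3.12×10⁻³ / (5.93×10⁻⁵ × 1.11) = 47.5 m/s

47.5 m/s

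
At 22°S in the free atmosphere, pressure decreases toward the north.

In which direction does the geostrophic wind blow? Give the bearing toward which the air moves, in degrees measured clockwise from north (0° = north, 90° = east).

The pressure-gradient force points toward the north (bearing 000°).
Geostrophic balance: in the Southern Hemisphere the Coriolis force deflects motion to the left, so the geostrophic wind blows 90° to the left of the pressure-gradient force (low pressure on the right).
Rotating 000° by 90° counterclockwise gives 270° — the wind blows toward the west.

270°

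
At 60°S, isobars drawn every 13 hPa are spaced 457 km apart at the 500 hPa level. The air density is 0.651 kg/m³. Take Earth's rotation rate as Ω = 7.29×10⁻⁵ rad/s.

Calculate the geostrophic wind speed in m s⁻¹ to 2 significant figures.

35 m s⁻¹

Coriolis parameter at 60°S:
f = 2Ω sin φ = 2 × 7.29×10⁻⁵ × sin 60° = 1.26×10⁻⁴ s⁻¹
Pressure gradient: |∂P/∂n| = 1300 Pa / 457000 m = 2.84×10⁻³ Pa/m
Geostrophic balance (pressure-gradient force = Coriolis force):
V_g = (1/(fρ)) |∂P/∂n| = 2.84×10⁻³ / (1.26×10⁻⁴ × 0.651) = 34.6 m/s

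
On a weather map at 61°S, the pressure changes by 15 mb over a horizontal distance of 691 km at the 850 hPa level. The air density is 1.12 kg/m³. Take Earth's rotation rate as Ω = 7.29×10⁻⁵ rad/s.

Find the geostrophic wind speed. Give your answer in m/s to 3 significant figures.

Coriolis parameter at 61°S:
f = 2Ω sin φ = 2 × 7.29×10⁻⁵ × sin 61° = 1.28×10⁻⁴ s⁻¹
Pressure gradient: |∂P/∂n| = 1500 Pa / 691000 m = 2.17×10⁻³ Pa/m
Geostrophic balance (pressure-gradient force = Coriolis force):
V_g = (1/(fρ)) |∂P/∂n| = 2.17×10⁻³ / (1.28×10⁻⁴ × 1.12) = 15.2 m/s

15.2 m/s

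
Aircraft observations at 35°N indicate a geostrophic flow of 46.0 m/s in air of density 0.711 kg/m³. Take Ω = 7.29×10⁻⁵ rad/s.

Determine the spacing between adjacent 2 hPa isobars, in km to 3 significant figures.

Coriolis parameter at 35°N:
f = 2Ω sin φ = 2 × 7.29×10⁻⁵ × sin 35° = 8.36×10⁻⁵ s⁻¹
Geostrophic balance rearranged: |∂P/∂n| = f ρ V_g
|∂P/∂n| = 8.36×10⁻⁵ × 0.711 × 46.0 = 2.74×10⁻³ Pa/m
Isobar spacing: Δn = ΔP/|∂P/∂n| = 200 Pa / 2.74×10⁻³ Pa/m = 73123 m ≈ 73.1 km

73.1 km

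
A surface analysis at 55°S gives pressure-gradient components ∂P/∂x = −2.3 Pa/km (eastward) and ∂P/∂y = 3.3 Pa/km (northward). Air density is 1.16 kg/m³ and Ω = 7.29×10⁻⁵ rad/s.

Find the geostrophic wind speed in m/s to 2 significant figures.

29 m/s

Coriolis parameter at 55°S:
f = 2Ω sin φ = 2 × 7.29×10⁻⁵ × sin 55° = 1.19×10⁻⁴ s⁻¹
In the Southern Hemisphere f is negative: f = −1.19×10⁻⁴ s⁻¹.
Component geostrophic relations (x east, y north):
u_g = −(1/(fρ)) ∂P/∂y,  v_g = (1/(fρ)) ∂P/∂x
u_g = −(3.3×10⁻³)/(−1.19×10⁻⁴ × 1.16) = 23.8 m/s;  v_g = (−2.3×10⁻³)/(−1.19×10⁻⁴ × 1.16) = 16.6 m/s
|V_g| = √(u_g² + v_g²) = 29.0 m/s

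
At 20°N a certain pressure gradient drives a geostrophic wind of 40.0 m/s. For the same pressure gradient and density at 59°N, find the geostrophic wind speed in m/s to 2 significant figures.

16 m/s

With the same pressure gradient and density, V_g ∝ 1/f ∝ 1/sin φ.
V₂ = V₁ · sin φ₁ / sin φ₂ = 40.0 × sin 20° / sin 59°
V₂ = 40.0 × 0.3420/0.8572 = 16 m/s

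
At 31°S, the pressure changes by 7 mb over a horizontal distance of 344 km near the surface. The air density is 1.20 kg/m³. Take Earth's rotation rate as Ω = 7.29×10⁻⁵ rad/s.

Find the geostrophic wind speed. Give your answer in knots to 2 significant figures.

Coriolis parameter at 31°S:
f = 2Ω sin φ = 2 × 7.29×10⁻⁵ × sin 31° = 7.51×10⁻⁵ s⁻¹
Pressure gradient: |∂P/∂n| = 700 Pa / 344000 m = 2.03×10⁻³ Pa/m
Geostrophic balance (pressure-gradient force = Coriolis force):
V_g = (1/(fρ)) |∂P/∂n| = 2.03×10⁻³ / (7.51×10⁻⁵ × 1.20) = 22.6 m/s
Converting: 22.6 m/s × 1.944 = 44 knots

44 knots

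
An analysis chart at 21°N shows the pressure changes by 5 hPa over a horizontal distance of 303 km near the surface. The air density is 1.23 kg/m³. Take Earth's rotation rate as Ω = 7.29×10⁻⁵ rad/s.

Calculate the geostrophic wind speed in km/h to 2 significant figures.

Coriolis parameter at 21°N:
f = 2Ω sin φ = 2 × 7.29×10⁻⁵ × sin 21° = 5.23×10⁻⁵ s⁻¹
Pressure gradient: |∂P/∂n| = 500 Pa / 303000 m = 1.65×10⁻³ Pa/m
Geostrophic balance (pressure-gradient force = Coriolis force):
V_g = (1/(fρ)) |∂P/∂n| = 1.65×10⁻³ / (5.23×10⁻⁵ × 1.23) = 25.7 m/s
Converting: 25.7 m/s × 3.6 = 92 km/h

92 km/h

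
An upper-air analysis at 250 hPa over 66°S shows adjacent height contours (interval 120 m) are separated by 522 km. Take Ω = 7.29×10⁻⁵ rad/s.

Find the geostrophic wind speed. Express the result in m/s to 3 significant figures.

Coriolis parameter at 66°S:
f = 2Ω sin φ = 2 × 7.29×10⁻⁵ × sin 66° = 1.33×10⁻⁴ s⁻¹
Height gradient: |∂Z/∂n| = 120 m / 522000 m = 2.30×10⁻⁴
On a pressure surface, geostrophic balance gives V_g = (g/f)|∂Z/∂n|:
V_g = 9.81 × 2.30×10⁻⁴ / 1.33×10⁻⁴ = 16.9 m/s

16.9 m/s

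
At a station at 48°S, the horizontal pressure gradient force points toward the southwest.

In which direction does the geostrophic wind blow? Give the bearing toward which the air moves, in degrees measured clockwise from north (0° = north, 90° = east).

135°

The pressure-gradient force points toward the southwest (bearing 225°).
Geostrophic balance: in the Southern Hemisphere the Coriolis force deflects motion to the left, so the geostrophic wind blows 90° to the left of the pressure-gradient force (low pressure on the right).
Rotating 225° by 90° counterclockwise gives 135° — the wind blows toward the southeast.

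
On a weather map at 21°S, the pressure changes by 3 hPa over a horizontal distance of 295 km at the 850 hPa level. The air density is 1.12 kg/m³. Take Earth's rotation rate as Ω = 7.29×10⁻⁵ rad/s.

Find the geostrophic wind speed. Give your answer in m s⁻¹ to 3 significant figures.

Coriolis parameter at 21°S:
f = 2Ω sin φ = 2 × 7.29×10⁻⁵ × sin 21° = 5.23×10⁻⁵ s⁻¹
Pressure gradient: |∂P/∂n| = 300 Pa / 295000 m = 1.02×10⁻³ Pa/m
Geostrophic balance (pressure-gradient force = Coriolis force):
V_g = (1/(fρ)) |∂P/∂n| = 1.02×10⁻³ / (5.23×10⁻⁵ × 1.12) = 17.4 m/s

17.4 m s⁻¹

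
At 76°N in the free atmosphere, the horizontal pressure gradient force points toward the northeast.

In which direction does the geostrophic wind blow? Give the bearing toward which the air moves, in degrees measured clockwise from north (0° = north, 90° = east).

135°

The pressure-gradient force points toward the northeast (bearing 045°).
Geostrophic balance: in the Northern Hemisphere the Coriolis force deflects motion to the right, so the geostrophic wind blows 90° to the right of the pressure-gradient force (low pressure on the left).
Rotating 045° by 90° clockwise gives 135° — the wind blows toward the southeast.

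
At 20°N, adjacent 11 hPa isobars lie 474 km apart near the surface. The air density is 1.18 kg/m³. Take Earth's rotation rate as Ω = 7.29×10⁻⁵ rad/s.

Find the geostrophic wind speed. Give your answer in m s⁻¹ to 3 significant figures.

39.4 m s⁻¹

Coriolis parameter at 20°N:
f = 2Ω sin φ = 2 × 7.29×10⁻⁵ × sin 20° = 4.99×10⁻⁵ s⁻¹
Pressure gradient: |∂P/∂n| = 1100 Pa / 474000 m = 2.32×10⁻³ Pa/m
Geostrophic balance (pressure-gradient force = Coriolis force):
V_g = (1/(fρ)) |∂P/∂n| = 2.32×10⁻³ / (4.99×10⁻⁵ × 1.18) = 39.4 m/s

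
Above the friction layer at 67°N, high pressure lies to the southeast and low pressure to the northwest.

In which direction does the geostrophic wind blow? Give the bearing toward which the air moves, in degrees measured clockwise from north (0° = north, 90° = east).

The pressure-gradient force points toward the northwest (bearing 315°).
Geostrophic balance: in the Northern Hemisphere the Coriolis force deflects motion to the right, so the geostrophic wind blows 90° to the right of the pressure-gradient force (low pressure on the left).
Rotating 315° by 90° clockwise gives 045° — the wind blows toward the northeast.

045°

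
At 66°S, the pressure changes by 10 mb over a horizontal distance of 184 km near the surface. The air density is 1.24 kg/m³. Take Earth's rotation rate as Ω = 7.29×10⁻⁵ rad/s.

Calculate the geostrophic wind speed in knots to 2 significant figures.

64 knots

Coriolis parameter at 66°S:
f = 2Ω sin φ = 2 × 7.29×10⁻⁵ × sin 66° = 1.33×10⁻⁴ s⁻¹
Pressure gradient: |∂P/∂n| = 1000 Pa / 184000 m = 5.43×10⁻³ Pa/m
Geostrophic balance (pressure-gradient force = Coriolis force):
V_g = (1/(fρ)) |∂P/∂n| = 5.43×10⁻³ / (1.33×10⁻⁴ × 1.24) = 32.9 m/s
Converting: 32.9 m/s × 1.944 = 64 knots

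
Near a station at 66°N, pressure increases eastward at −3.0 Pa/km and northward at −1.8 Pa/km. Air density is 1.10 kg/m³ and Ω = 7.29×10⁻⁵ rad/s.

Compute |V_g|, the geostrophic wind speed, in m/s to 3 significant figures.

Coriolis parameter at 66°N:
f = 2Ω sin φ = 2 × 7.29×10⁻⁵ × sin 66° = 1.33×10⁻⁴ s⁻¹
Component geostrophic relations (x east, y north):
u_g = −(1/(fρ)) ∂P/∂y,  v_g = (1/(fρ)) ∂P/∂x
u_g = −(−1.8×10⁻³)/(1.33×10⁻⁴ × 1.10) = 12.3 m/s;  v_g = (−3.0×10⁻³)/(1.33×10⁻⁴ × 1.10) = −20.5 m/s
|V_g| = √(u_g² + v_g²) = 23.9 m/s

23.9 m/s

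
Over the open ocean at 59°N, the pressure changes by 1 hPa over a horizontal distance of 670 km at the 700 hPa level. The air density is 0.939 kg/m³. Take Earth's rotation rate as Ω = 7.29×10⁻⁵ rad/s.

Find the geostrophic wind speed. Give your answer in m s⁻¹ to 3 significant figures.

1.27 m s⁻¹

Coriolis parameter at 59°N:
f = 2Ω sin φ = 2 × 7.29×10⁻⁵ × sin 59° = 1.25×10⁻⁴ s⁻¹
Pressure gradient: |∂P/∂n| = 100 Pa / 670000 m = 1.49×10⁻⁴ Pa/m
Geostrophic balance (pressure-gradient force = Coriolis force):
V_g = (1/(fρ)) |∂P/∂n| = 1.49×10⁻⁴ / (1.25×10⁻⁴ × 0.939) = 1.27 m/s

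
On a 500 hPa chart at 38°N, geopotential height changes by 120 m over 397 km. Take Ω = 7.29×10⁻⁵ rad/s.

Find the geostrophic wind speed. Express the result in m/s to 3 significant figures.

Coriolis parameter at 38°N:
f = 2Ω sin φ = 2 × 7.29×10⁻⁵ × sin 38° = 8.98×10⁻⁵ s⁻¹
Height gradient: |∂Z/∂n| = 120 m / 397000 m = 3.02×10⁻⁴
On a pressure surface, geostrophic balance gives V_g = (g/f)|∂Z/∂n|:
V_g = 9.81 × 3.02×10⁻⁴ / 8.98×10⁻⁵ = 33.0 m/s

33.0 m/s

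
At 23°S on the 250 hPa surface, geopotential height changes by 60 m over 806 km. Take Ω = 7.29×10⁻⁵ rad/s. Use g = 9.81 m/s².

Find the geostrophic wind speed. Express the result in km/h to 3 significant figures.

Coriolis parameter at 23°S:
f = 2Ω sin φ = 2 × 7.29×10⁻⁵ × sin 23° = 5.70×10⁻⁵ s⁻¹
Height gradient: |∂Z/∂n| = 60 m / 806000 m = 7.44×10⁻⁵
On a pressure surface, geostrophic balance gives V_g = (g/f)|∂Z/∂n|:
V_g = 9.81 × 7.44×10⁻⁵ / 5.70×10⁻⁵ = 12.8 m/s
Converting: 12.8 m/s × 3.6 = 46.1 km/h

46.1 km/h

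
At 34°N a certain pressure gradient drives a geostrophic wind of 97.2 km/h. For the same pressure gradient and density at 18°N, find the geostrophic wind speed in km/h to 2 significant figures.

180 km/h

With the same pressure gradient and density, V_g ∝ 1/f ∝ 1/sin φ.
V₂ = V₁ · sin φ₁ / sin φ₂ = 97.2 × sin 34° / sin 18°
V₂ = 97.2 × 0.5592/0.3090 = 180 km/h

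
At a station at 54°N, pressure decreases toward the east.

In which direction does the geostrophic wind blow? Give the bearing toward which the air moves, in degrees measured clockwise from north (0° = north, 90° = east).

180°

The pressure-gradient force points toward the east (bearing 090°).
Geostrophic balance: in the Northern Hemisphere the Coriolis force deflects motion to the right, so the geostrophic wind blows 90° to the right of the pressure-gradient force (low pressure on the left).
Rotating 090° by 90° clockwise gives 180° — the wind blows toward the south.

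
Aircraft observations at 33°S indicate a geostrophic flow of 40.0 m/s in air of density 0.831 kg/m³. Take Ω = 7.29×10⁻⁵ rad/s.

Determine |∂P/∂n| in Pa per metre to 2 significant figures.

Coriolis parameter at 33°S:
f = 2Ω sin φ = 2 × 7.29×10⁻⁵ × sin 33° = 7.94×10⁻⁵ s⁻¹
Geostrophic balance rearranged: |∂P/∂n| = f ρ V_g
|∂P/∂n| = 7.94×10⁻⁵ × 0.831 × 40.0 = 2.64×10⁻³ Pa/m

2.6×10⁻³ Pa/m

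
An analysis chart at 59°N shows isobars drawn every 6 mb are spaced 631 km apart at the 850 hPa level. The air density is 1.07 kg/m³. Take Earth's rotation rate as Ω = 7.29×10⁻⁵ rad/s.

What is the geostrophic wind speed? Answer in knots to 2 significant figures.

Coriolis parameter at 59°N:
f = 2Ω sin φ = 2 × 7.29×10⁻⁵ × sin 59° = 1.25×10⁻⁴ s⁻¹
Pressure gradient: |∂P/∂n| = 600 Pa / 631000 m = 9.51×10⁻⁴ Pa/m
Geostrophic balance (pressure-gradient force = Coriolis force):
V_g = (1/(fρ)) |∂P/∂n| = 9.51×10⁻⁴ / (1.25×10⁻⁴ × 1.07) = 7.11 m/s
Converting: 7.11 m/s × 1.944 = 14 knots

14 knots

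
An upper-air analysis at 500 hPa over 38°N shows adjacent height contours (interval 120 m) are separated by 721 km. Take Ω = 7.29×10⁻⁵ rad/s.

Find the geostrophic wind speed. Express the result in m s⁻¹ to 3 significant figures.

18.2 m s⁻¹

Coriolis parameter at 38°N:
f = 2Ω sin φ = 2 × 7.29×10⁻⁵ × sin 38° = 8.98×10⁻⁵ s⁻¹
Height gradient: |∂Z/∂n| = 120 m / 721000 m = 1.66×10⁻⁴
On a pressure surface, geostrophic balance gives V_g = (g/f)|∂Z/∂n|:
V_g = 9.81 × 1.66×10⁻⁴ / 8.98×10⁻⁵ = 18.2 m/s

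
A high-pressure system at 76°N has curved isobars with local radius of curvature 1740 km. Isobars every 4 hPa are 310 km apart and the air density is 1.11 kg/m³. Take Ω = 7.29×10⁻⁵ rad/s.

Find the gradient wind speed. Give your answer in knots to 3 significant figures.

Coriolis parameter at 76°N:
f = 2Ω sin φ = 2 × 7.29×10⁻⁵ × sin 76° = 1.41×10⁻⁴ s⁻¹
Pressure gradient: |∂P/∂n| = 400 Pa / 310000 m = 1.29×10⁻³ Pa/m
Geostrophic speed: V_g = |∂P/∂n|/(fρ) = 1.29×10⁻³/(1.41×10⁻⁴ × 1.11) = 8.22 m/s
Around a high, pressure-gradient force acts outward with centrifugal, so Coriolis balances both:
fV = (1/ρ)|∂P/∂n| + V²/R  →  V² − fR·V + fR·V_g = 0
With fR = 1.41×10⁻⁴ × 1740×10³ m = 246 m/s:
V = [fR − √((fR)² − 4 fR V_g)]/2 = [246 − √(246² − 4×246×8.22)]/2 = 8.51 m/s
Supergeostrophic (V > V_g = 8.22 m/s), as expected around a high.
Converting: 8.51 m/s × 1.944 = 16.5 knots

16.5 knots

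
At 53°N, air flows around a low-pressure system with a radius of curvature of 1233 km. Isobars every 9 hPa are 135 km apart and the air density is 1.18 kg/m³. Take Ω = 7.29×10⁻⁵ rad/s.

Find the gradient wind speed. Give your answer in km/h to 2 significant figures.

Coriolis parameter at 53°N:
f = 2Ω sin φ = 2 × 7.29×10⁻⁵ × sin 53° = 1.16×10⁻⁴ s⁻¹
Pressure gradient: |∂P/∂n| = 900 Pa / 135000 m = 6.67×10⁻³ Pa/m
Geostrophic speed: V_g = |∂P/∂n|/(fρ) = 6.67×10⁻³/(1.16×10⁻⁴ × 1.18) = 48.5 m/s
Around a low, centrifugal force acts outward with Coriolis, so pressure-gradient force balances both:
(1/ρ)|∂P/∂n| = fV + V²/R  →  V² + fR·V − fR·V_g = 0
With fR = 1.16×10⁻⁴ × 1233×10³ m = 144 m/s:
V = [−fR + √((fR)² + 4 fR V_g)]/2 = [−144 + √(144² + 4×144×48.5)]/2 = 38.3 m/s
Subgeostrophic (V < V_g = 48.5 m/s), as expected around a low.
Converting: 38.3 m/s × 3.6 = 140 km/h

140 km/h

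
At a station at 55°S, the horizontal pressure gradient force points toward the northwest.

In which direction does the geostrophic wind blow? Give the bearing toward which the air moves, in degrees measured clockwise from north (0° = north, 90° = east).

225°

The pressure-gradient force points toward the northwest (bearing 315°).
Geostrophic balance: in the Southern Hemisphere the Coriolis force deflects motion to the left, so the geostrophic wind blows 90° to the left of the pressure-gradient force (low pressure on the right).
Rotating 315° by 90° counterclockwise gives 225° — the wind blows toward the southwest.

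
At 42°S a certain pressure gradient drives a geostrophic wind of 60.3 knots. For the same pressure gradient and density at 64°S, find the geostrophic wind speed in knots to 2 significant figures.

With the same pressure gradient and density, V_g ∝ 1/f ∝ 1/sin φ.
V₂ = V₁ · sin φ₁ / sin φ₂ = 60.3 × sin 42° / sin 64°
V₂ = 60.3 × 0.6691/0.8988 = 45 knots

45 knots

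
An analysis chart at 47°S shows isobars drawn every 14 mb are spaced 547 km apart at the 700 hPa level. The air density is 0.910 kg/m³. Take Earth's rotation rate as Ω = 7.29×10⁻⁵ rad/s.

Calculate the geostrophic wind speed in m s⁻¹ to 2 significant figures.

Coriolis parameter at 47°S:
f = 2Ω sin φ = 2 × 7.29×10⁻⁵ × sin 47° = 1.07×10⁻⁴ s⁻¹
Pressure gradient: |∂P/∂n| = 1400 Pa / 547000 m = 2.56×10⁻³ Pa/m
Geostrophic balance (pressure-gradient force = Coriolis force):
V_g = (1/(fρ)) |∂P/∂n| = 2.56×10⁻³ / (1.07×10⁻⁴ × 0.910) = 26.4 m/s

26 m s⁻¹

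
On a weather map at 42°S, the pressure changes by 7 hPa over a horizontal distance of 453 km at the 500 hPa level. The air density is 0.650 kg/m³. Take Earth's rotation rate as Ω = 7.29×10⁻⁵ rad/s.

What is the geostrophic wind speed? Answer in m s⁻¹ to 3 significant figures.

24.4 m s⁻¹

Coriolis parameter at 42°S:
f = 2Ω sin φ = 2 × 7.29×10⁻⁵ × sin 42° = 9.76×10⁻⁵ s⁻¹
Pressure gradient: |∂P/∂n| = 700 Pa / 453000 m = 1.55×10⁻³ Pa/m
Geostrophic balance (pressure-gradient force = Coriolis force):
V_g = (1/(fρ)) |∂P/∂n| = 1.55×10⁻³ / (9.76×10⁻⁵ × 0.650) = 24.4 m/s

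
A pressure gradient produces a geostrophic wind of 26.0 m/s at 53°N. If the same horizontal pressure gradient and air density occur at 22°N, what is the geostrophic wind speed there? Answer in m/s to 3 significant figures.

With the same pressure gradient and density, V_g ∝ 1/f ∝ 1/sin φ.
V₂ = V₁ · sin φ₁ / sin φ₂ = 26.0 × sin 53° / sin 22°
V₂ = 26.0 × 0.7986/0.3746 = 55.4 m/s

55.4 m/s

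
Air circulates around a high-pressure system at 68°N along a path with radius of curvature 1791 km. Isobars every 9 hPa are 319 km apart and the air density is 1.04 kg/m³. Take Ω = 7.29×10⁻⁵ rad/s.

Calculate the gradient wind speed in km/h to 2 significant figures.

79 km/h

Coriolis parameter at 68°N:
f = 2Ω sin φ = 2 × 7.29×10⁻⁵ × sin 68° = 1.35×10⁻⁴ s⁻¹
Pressure gradient: |∂P/∂n| = 900 Pa / 319000 m = 2.82×10⁻³ Pa/m
Geostrophic speed: V_g = |∂P/∂n|/(fρ) = 2.82×10⁻³/(1.35×10⁻⁴ × 1.04) = 20.1 m/s
Around a high, pressure-gradient force acts outward with centrifugal, so Coriolis balances both:
fV = (1/ρ)|∂P/∂n| + V²/R  →  V² − fR·V + fR·V_g = 0
With fR = 1.35×10⁻⁴ × 1791×10³ m = 242 m/s:
V = [fR − √((fR)² − 4 fR V_g)]/2 = [242 − √(242² − 4×242×20.1)]/2 = 22.1 m/s
Supergeostrophic (V > V_g = 20.1 m/s), as expected around a high.
Converting: 22.1 m/s × 3.6 = 79 km/h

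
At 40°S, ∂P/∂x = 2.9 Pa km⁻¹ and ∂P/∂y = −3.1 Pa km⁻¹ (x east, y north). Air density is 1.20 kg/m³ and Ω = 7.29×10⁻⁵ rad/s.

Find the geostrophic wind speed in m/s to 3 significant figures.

37.7 m/s

Coriolis parameter at 40°S:
f = 2Ω sin φ = 2 × 7.29×10⁻⁵ × sin 40° = 9.37×10⁻⁵ s⁻¹
In the Southern Hemisphere f is negative: f = −9.37×10⁻⁵ s⁻¹.
Component geostrophic relations (x east, y north):
u_g = −(1/(fρ)) ∂P/∂y,  v_g = (1/(fρ)) ∂P/∂x
u_g = −(−3.1×10⁻³)/(−9.37×10⁻⁵ × 1.20) = −27.6 m/s;  v_g = (2.9×10⁻³)/(−9.37×10⁻⁵ × 1.20) = −25.8 m/s
|V_g| = √(u_g² + v_g²) = 37.7 m/s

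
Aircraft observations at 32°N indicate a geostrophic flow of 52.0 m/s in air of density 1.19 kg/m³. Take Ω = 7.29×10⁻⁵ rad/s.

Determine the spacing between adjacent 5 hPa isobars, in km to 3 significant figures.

Coriolis parameter at 32°N:
f = 2Ω sin φ = 2 × 7.29×10⁻⁵ × sin 32° = 7.73×10⁻⁵ s⁻¹
Geostrophic balance rearranged: |∂P/∂n| = f ρ V_g
|∂P/∂n| = 7.73×10⁻⁵ × 1.19 × 52.0 = 4.78×10⁻³ Pa/m
Isobar spacing: Δn = ΔP/|∂P/∂n| = 500 Pa / 4.78×10⁻³ Pa/m = 104581 m ≈ 105 km

105 km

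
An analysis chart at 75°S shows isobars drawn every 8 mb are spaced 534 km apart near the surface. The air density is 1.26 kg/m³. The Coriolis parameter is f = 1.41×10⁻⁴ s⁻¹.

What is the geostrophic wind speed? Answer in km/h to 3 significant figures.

Pressure gradient: |∂P/∂n| = 800 Pa / 534000 m = 1.50×10⁻³ Pa/m
Geostrophic balance (pressure-gradient force = Coriolis force):
V_g = (1/(fρ)) |∂P/∂n| = 1.50×10⁻³ / (1.41×10⁻⁴ × 1.26) = 8.43 m/s
Converting: 8.43 m/s × 3.6 = 30.4 km/h

30.4 km/h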